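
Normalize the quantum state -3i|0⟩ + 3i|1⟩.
-(1/√2)i|0⟩ + (1/√2)i|1⟩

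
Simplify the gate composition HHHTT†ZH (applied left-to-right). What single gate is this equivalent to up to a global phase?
X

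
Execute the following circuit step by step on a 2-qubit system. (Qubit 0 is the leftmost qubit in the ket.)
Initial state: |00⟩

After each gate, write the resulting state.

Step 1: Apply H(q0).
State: 1/√2|00⟩ + 1/√2|10⟩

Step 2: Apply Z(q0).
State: 1/√2|00⟩ - 1/√2|10⟩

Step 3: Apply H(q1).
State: 1/2|00⟩ + 1/2|01⟩ - 1/2|10⟩ - 1/2|11⟩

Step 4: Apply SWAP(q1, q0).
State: 1/2|00⟩ - 1/2|01⟩ + 1/2|10⟩ - 1/2|11⟩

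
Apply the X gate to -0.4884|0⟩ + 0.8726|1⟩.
0.8726|0⟩ - 0.4884|1⟩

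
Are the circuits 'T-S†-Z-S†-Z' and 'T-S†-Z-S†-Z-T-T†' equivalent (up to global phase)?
Yes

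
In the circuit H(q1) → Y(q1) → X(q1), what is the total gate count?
3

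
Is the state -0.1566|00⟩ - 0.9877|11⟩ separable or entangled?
Entangled

Writing the state as a|00⟩ + b|01⟩ + c|10⟩ + d|11⟩, it is a product state iff ad − bc = 0.
Here (a, b, c, d) = (-0.1566, 0, 0, -0.9877): ad − bc = (-0.1566)(-0.9877) − (0)(0) = 0.1547 ≠ 0, so the state is entangled.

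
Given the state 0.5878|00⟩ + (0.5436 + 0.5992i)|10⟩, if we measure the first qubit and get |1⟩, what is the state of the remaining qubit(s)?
(0.6719 + 0.7406i)|0⟩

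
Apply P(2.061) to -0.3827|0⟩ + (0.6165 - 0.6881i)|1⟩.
-0.3827|0⟩ + (0.3168 + 0.8679i)|1⟩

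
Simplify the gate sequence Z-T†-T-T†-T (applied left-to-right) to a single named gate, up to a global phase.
Z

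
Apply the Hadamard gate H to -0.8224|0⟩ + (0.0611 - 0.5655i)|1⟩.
(-0.5383 - 0.3999i)|0⟩ + (-0.6247 + 0.3999i)|1⟩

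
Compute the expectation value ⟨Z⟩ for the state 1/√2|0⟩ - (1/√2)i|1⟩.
0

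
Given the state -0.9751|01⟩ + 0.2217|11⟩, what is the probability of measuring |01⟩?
0.9508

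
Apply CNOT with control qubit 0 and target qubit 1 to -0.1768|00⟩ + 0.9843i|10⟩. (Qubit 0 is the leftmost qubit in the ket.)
-0.1768|00⟩ + 0.9843i|11⟩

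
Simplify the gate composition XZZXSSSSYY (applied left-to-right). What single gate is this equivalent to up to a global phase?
I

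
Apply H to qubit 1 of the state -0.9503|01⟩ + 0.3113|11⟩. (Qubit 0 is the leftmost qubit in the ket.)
-0.672|00⟩ + 0.672|01⟩ + 0.2201|10⟩ - 0.2201|11⟩

H on qubit 1 mixes each pair of kets that differ only in qubit 1: amplitudes (a, b) of (|…0…⟩, |…1…⟩) become ((a + b)/√2, (a − b)/√2). Kets absent from the input have amplitude 0.
(|00⟩, |01⟩): (a, b) = (0, -0.9503) → (-0.672, 0.672)
(|10⟩, |11⟩): (a, b) = (0, 0.3113) → (0.2201, -0.2201)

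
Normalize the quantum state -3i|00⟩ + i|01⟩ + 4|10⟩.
-0.5883i|00⟩ + 0.1961i|01⟩ + 0.7845|10⟩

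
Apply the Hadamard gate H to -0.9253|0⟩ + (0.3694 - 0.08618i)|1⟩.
(-0.3931 - 0.06094i)|0⟩ + (-0.9155 + 0.06094i)|1⟩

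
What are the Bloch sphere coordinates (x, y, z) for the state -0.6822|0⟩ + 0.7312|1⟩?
(-0.9976, 0, -0.06926)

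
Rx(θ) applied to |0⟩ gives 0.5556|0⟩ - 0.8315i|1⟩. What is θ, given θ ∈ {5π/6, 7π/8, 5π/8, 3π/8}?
5π/8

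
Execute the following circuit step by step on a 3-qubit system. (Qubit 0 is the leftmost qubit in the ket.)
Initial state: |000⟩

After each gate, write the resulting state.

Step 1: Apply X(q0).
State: |100⟩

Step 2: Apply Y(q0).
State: -i|000⟩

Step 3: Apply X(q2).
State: -i|001⟩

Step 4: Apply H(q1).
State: -(1/√2)i|001⟩ - (1/√2)i|011⟩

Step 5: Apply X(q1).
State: -(1/√2)i|001⟩ - (1/√2)i|011⟩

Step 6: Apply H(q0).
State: -(1/2)i|001⟩ - (1/2)i|011⟩ - (1/2)i|101⟩ - (1/2)i|111⟩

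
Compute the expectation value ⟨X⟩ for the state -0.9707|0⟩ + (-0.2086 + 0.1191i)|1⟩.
0.405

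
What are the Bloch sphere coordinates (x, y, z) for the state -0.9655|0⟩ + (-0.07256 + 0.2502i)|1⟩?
(0.1401, -0.4831, 0.8643)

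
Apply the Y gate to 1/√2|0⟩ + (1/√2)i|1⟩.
1/√2|0⟩ + (1/√2)i|1⟩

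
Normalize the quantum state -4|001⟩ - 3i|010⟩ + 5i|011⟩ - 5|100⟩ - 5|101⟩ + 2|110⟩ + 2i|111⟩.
-0.3849|001⟩ - 0.2887i|010⟩ + 0.4811i|011⟩ - 0.4811|100⟩ - 0.4811|101⟩ + 0.1925|110⟩ + 0.1925i|111⟩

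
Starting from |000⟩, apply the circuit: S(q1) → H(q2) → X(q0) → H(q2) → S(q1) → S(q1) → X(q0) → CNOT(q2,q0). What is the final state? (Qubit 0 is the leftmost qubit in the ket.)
|000⟩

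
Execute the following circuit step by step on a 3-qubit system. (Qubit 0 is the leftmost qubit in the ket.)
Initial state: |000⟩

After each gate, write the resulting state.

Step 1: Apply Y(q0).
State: i|100⟩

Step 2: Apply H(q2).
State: (1/√2)i|100⟩ + (1/√2)i|101⟩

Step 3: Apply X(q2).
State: (1/√2)i|100⟩ + (1/√2)i|101⟩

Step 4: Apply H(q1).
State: (1/2)i|100⟩ + (1/2)i|101⟩ + (1/2)i|110⟩ + (1/2)i|111⟩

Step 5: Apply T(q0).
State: (-1/√8 + (1/√8)i)|100⟩ + (-1/√8 + (1/√8)i)|101⟩ + (-1/√8 + (1/√8)i)|110⟩ + (-1/√8 + (1/√8)i)|111⟩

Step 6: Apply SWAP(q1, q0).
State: (-1/√8 + (1/√8)i)|010⟩ + (-1/√8 + (1/√8)i)|011⟩ + (-1/√8 + (1/√8)i)|110⟩ + (-1/√8 + (1/√8)i)|111⟩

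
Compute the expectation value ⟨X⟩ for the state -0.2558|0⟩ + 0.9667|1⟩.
-0.4946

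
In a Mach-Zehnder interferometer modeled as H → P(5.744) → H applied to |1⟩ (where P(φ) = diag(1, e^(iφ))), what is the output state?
(0.07094 + 0.2567i)|0⟩ + (0.9291 - 0.2567i)|1⟩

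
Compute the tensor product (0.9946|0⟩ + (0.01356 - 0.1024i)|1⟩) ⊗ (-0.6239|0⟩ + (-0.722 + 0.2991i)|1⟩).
-0.6205|00⟩ + (-0.7181 + 0.2975i)|01⟩ + (-0.00846 + 0.06389i)|10⟩ + (0.02084 + 0.07799i)|11⟩

amp(|b₁b₂…⟩) = product of the factor amplitudes for bits b₁, b₂, …; only kets whose every factor amplitude is nonzero survive.
|00⟩: (0.9946)(-0.6239) = -0.6205
|01⟩: (0.9946)(-0.722 + 0.2991i) = (-0.7181 + 0.2975i)
|10⟩: (0.01356 - 0.1024i)(-0.6239) = (-0.00846 + 0.06389i)
|11⟩: (0.01356 - 0.1024i)(-0.722 + 0.2991i) = (0.02084 + 0.07799i)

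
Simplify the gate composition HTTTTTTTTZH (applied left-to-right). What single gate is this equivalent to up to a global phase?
X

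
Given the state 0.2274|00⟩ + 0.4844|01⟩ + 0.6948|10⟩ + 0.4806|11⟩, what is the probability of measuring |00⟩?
0.05171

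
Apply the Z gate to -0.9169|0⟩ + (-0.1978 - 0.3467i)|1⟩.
-0.9169|0⟩ + (0.1978 + 0.3467i)|1⟩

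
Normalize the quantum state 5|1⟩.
|1⟩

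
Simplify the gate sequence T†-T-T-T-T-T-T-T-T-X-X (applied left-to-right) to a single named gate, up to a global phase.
T†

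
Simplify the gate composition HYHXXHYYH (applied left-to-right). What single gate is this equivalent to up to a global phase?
Y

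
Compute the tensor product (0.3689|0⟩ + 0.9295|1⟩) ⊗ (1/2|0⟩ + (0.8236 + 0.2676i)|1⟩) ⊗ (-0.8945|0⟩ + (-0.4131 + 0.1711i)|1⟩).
-0.165|000⟩ + (-0.0762 + 0.03156i)|001⟩ + (-0.2718 - 0.0883i)|010⟩ + (-0.1424 + 0.0112i)|011⟩ - 0.4157|100⟩ + (-0.192 + 0.07952i)|101⟩ + (-0.6848 - 0.2225i)|110⟩ + (-0.3588 + 0.02823i)|111⟩

amp(|b₁b₂…⟩) = product of the factor amplitudes for bits b₁, b₂, …; only kets whose every factor amplitude is nonzero survive.
|000⟩: (0.3689)(1/2)(-0.8945) = -0.165
|001⟩: (0.3689)(1/2)(-0.4131 + 0.1711i) = (-0.0762 + 0.03156i)
|010⟩: (0.3689)(0.8236 + 0.2676i)(-0.8945) = (-0.2718 - 0.0883i)
|011⟩: (0.3689)(0.8236 + 0.2676i)(-0.4131 + 0.1711i) = (-0.1424 + 0.0112i)
|100⟩: (0.9295)(1/2)(-0.8945) = -0.4157
|101⟩: (0.9295)(1/2)(-0.4131 + 0.1711i) = (-0.192 + 0.07952i)
|110⟩: (0.9295)(0.8236 + 0.2676i)(-0.8945) = (-0.6848 - 0.2225i)
|111⟩: (0.9295)(0.8236 + 0.2676i)(-0.4131 + 0.1711i) = (-0.3588 + 0.02823i)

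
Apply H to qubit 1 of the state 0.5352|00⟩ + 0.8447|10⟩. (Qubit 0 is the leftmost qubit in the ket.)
0.3784|00⟩ + 0.3784|01⟩ + 0.5973|10⟩ + 0.5973|11⟩

H on qubit 1 mixes each pair of kets that differ only in qubit 1: amplitudes (a, b) of (|…0…⟩, |…1…⟩) become ((a + b)/√2, (a − b)/√2). Kets absent from the input have amplitude 0.
(|00⟩, |01⟩): (a, b) = (0.5352, 0) → (0.3784, 0.3784)
(|10⟩, |11⟩): (a, b) = (0.8447, 0) → (0.5973, 0.5973)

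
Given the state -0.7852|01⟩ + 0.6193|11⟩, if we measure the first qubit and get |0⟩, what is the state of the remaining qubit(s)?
-|1⟩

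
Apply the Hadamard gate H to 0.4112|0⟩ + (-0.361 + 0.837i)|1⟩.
(0.0355 + 0.5918i)|0⟩ + (0.546 - 0.5918i)|1⟩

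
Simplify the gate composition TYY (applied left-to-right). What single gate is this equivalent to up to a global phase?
T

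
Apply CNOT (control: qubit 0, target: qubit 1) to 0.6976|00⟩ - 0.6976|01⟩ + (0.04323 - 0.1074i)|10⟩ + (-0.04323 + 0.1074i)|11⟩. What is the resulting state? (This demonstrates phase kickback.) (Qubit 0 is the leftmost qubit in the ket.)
0.6976|00⟩ - 0.6976|01⟩ + (-0.04323 + 0.1074i)|10⟩ + (0.04323 - 0.1074i)|11⟩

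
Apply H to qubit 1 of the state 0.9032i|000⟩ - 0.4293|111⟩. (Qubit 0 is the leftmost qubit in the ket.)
0.6387i|000⟩ + 0.6387i|010⟩ - 0.3036|101⟩ + 0.3036|111⟩

H on qubit 1 mixes each pair of kets that differ only in qubit 1: amplitudes (a, b) of (|…0…⟩, |…1…⟩) become ((a + b)/√2, (a − b)/√2). Kets absent from the input have amplitude 0.
(|000⟩, |010⟩): (a, b) = (0.9032i, 0) → (0.6387i, 0.6387i)
(|101⟩, |111⟩): (a, b) = (0, -0.4293) → (-0.3036, 0.3036)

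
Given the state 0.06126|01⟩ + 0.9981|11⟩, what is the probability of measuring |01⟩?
0.003753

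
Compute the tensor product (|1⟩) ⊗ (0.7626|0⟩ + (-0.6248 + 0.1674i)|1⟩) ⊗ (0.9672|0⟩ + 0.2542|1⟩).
0.7376|100⟩ + 0.1939|101⟩ + (-0.6043 + 0.1619i)|110⟩ + (-0.1588 + 0.04255i)|111⟩

amp(|b₁b₂…⟩) = product of the factor amplitudes for bits b₁, b₂, …; only kets whose every factor amplitude is nonzero survive.
|100⟩: (1)(0.7626)(0.9672) = 0.7376
|101⟩: (1)(0.7626)(0.2542) = 0.1939
|110⟩: (1)(-0.6248 + 0.1674i)(0.9672) = (-0.6043 + 0.1619i)
|111⟩: (1)(-0.6248 + 0.1674i)(0.2542) = (-0.1588 + 0.04255i)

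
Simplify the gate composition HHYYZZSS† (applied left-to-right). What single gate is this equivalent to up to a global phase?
I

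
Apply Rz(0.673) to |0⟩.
(0.9439 - 0.3302i)|0⟩

Rz(0.673) = [[e^(−iθ/2), 0], [0, e^(iθ/2)]] with e^(±iθ/2) = cos(θ/2) ± i·sin(θ/2); θ = 0.673, cos(θ/2) ≈ 0.943916, sin(θ/2) ≈ 0.330185.
With a = amp(|0⟩) = 1 and b = amp(|1⟩) = 0:
new amp(|0⟩) = (0.943916 - 0.330185i)·a = (0.9439 - 0.3302i)
new amp(|1⟩) = (0.943916 + 0.330185i)·b = 0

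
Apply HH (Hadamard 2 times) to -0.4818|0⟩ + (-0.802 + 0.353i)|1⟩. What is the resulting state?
-0.4818|0⟩ + (-0.802 + 0.353i)|1⟩

H² = I, so an even number of Hadamards cancels: H^2 = I and the state is unchanged.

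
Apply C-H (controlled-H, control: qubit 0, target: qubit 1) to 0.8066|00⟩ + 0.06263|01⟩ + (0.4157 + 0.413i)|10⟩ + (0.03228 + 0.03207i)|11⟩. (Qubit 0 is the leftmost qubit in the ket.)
0.8066|00⟩ + 0.06263|01⟩ + (0.3168 + 0.3147i)|10⟩ + (0.2711 + 0.2694i)|11⟩

C-H leaves the control-|0⟩ kets |00⟩, |01⟩ unchanged and applies H to qubit 1 on the control-|1⟩ pair (|10⟩, |11⟩).
H = [[1/√2, 1/√2], [1/√2, -1/√2]].
With a = amp(|10⟩) = (0.4157 + 0.413i) and b = amp(|11⟩) = (0.03228 + 0.03207i):
new amp(|10⟩) = (1/√2)·a + (1/√2)·b = (0.3168 + 0.3147i)
new amp(|11⟩) = (1/√2)·a + (-1/√2)·b = (0.2711 + 0.2694i)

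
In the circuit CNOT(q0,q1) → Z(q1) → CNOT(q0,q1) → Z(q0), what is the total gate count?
4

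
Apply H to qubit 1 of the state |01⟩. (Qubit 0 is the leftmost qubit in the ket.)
1/√2|00⟩ - 1/√2|01⟩

H on qubit 1 mixes each pair of kets that differ only in qubit 1: amplitudes (a, b) of (|…0…⟩, |…1…⟩) become ((a + b)/√2, (a − b)/√2). Kets absent from the input have amplitude 0.
(|00⟩, |01⟩): (a, b) = (0, 1) → (1/√2, -1/√2)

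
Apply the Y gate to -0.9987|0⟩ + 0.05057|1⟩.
-0.05057i|0⟩ - 0.9987i|1⟩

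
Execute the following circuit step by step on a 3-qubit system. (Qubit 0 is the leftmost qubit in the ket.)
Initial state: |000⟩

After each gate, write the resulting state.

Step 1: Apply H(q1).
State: 1/√2|000⟩ + 1/√2|010⟩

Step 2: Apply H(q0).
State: 1/2|000⟩ + 1/2|010⟩ + 1/2|100⟩ + 1/2|110⟩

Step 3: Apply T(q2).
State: 1/2|000⟩ + 1/2|010⟩ + 1/2|100⟩ + 1/2|110⟩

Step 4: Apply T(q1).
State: 1/2|000⟩ + (1/√8 + (1/√8)i)|010⟩ + 1/2|100⟩ + (1/√8 + (1/√8)i)|110⟩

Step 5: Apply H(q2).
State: 1/√8|000⟩ + 1/√8|001⟩ + (0.25 + 0.25i)|010⟩ + (0.25 + 0.25i)|011⟩ + 1/√8|100⟩ + 1/√8|101⟩ + (0.25 + 0.25i)|110⟩ + (0.25 + 0.25i)|111⟩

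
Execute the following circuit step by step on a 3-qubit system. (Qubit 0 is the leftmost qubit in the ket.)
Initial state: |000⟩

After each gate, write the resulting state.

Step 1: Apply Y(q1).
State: i|010⟩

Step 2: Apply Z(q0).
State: i|010⟩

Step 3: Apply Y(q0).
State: -|110⟩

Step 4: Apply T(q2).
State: -|110⟩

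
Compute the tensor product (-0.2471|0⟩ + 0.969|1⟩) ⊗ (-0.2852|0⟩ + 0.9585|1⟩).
0.07047|00⟩ - 0.2368|01⟩ - 0.2764|10⟩ + 0.9288|11⟩

amp(|b₁b₂…⟩) = product of the factor amplitudes for bits b₁, b₂, …; only kets whose every factor amplitude is nonzero survive.
|00⟩: (-0.2471)(-0.2852) = 0.07047
|01⟩: (-0.2471)(0.9585) = -0.2368
|10⟩: (0.969)(-0.2852) = -0.2764
|11⟩: (0.969)(0.9585) = 0.9288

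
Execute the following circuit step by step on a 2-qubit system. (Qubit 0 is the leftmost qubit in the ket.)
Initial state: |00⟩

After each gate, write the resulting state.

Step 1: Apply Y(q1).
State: i|01⟩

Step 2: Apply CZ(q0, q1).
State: i|01⟩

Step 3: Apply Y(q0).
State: -|11⟩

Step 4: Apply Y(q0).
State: i|01⟩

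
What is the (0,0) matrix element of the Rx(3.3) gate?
-0.07912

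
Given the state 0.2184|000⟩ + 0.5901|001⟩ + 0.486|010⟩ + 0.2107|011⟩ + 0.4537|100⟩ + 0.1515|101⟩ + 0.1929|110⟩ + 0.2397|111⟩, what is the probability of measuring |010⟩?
0.2362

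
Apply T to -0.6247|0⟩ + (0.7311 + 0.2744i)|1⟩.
-0.6247|0⟩ + (0.3229 + 0.711i)|1⟩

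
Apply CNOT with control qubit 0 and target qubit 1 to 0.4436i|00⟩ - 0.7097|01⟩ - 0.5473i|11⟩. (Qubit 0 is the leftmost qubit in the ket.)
0.4436i|00⟩ - 0.7097|01⟩ - 0.5473i|10⟩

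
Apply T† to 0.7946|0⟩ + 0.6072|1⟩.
0.7946|0⟩ + (0.4294 - 0.4294i)|1⟩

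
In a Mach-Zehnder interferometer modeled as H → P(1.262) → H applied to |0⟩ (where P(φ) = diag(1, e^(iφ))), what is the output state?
(0.652 + 0.4764i)|0⟩ + (0.348 - 0.4764i)|1⟩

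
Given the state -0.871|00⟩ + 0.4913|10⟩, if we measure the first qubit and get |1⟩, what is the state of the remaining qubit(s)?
|0⟩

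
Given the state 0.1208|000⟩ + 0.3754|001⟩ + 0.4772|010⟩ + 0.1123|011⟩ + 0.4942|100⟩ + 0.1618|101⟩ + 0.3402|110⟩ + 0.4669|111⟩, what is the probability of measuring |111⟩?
0.218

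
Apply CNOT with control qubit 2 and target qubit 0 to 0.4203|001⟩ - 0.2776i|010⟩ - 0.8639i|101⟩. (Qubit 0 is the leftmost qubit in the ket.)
-0.8639i|001⟩ - 0.2776i|010⟩ + 0.4203|101⟩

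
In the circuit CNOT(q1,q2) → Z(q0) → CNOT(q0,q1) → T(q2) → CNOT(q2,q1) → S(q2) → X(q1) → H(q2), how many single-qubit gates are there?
5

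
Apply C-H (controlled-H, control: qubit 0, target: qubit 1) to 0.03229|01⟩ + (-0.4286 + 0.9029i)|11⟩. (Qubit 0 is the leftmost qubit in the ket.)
0.03229|01⟩ + (-0.3031 + 0.6384i)|10⟩ + (0.3031 - 0.6384i)|11⟩

C-H leaves the control-|0⟩ kets |00⟩, |01⟩ unchanged and applies H to qubit 1 on the control-|1⟩ pair (|10⟩, |11⟩).
H = [[1/√2, 1/√2], [1/√2, -1/√2]].
With a = amp(|10⟩) = 0 and b = amp(|11⟩) = (-0.4286 + 0.9029i):
new amp(|10⟩) = (1/√2)·a + (1/√2)·b = (-0.3031 + 0.6384i)
new amp(|11⟩) = (1/√2)·a + (-1/√2)·b = (0.3031 - 0.6384i)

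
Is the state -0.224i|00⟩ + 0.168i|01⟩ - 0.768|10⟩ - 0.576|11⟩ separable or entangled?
Entangled

Writing the state as a|00⟩ + b|01⟩ + c|10⟩ + d|11⟩, it is a product state iff ad − bc = 0.
Here (a, b, c, d) = (-0.224i, 0.168i, -0.768, -0.576): ad − bc = (-0.224i)(-0.576) − (0.168i)(-0.768) = 0.258i ≠ 0, so the state is entangled.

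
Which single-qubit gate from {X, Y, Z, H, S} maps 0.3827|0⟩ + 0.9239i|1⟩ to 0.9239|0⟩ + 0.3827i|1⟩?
Y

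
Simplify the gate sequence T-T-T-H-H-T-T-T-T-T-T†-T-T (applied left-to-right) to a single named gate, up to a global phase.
T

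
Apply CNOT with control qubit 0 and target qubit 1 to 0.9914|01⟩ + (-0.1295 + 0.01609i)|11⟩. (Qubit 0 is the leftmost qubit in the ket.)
0.9914|01⟩ + (-0.1295 + 0.01609i)|10⟩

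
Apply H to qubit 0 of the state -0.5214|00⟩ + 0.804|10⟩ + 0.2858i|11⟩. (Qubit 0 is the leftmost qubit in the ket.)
0.1998|00⟩ + 0.2021i|01⟩ - 0.9372|10⟩ - 0.2021i|11⟩

H on qubit 0 mixes each pair of kets that differ only in qubit 0: amplitudes (a, b) of (|…0…⟩, |…1…⟩) become ((a + b)/√2, (a − b)/√2). Kets absent from the input have amplitude 0.
(|00⟩, |10⟩): (a, b) = (-0.5214, 0.804) → (0.1998, -0.9372)
(|01⟩, |11⟩): (a, b) = (0, 0.2858i) → (0.2021i, -0.2021i)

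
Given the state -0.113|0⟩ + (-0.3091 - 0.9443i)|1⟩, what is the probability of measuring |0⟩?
0.01277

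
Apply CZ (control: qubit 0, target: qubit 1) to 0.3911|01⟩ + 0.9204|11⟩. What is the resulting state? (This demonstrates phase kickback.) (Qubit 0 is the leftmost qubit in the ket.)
0.3911|01⟩ - 0.9204|11⟩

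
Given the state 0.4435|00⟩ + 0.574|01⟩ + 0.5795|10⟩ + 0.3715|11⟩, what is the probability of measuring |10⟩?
0.3358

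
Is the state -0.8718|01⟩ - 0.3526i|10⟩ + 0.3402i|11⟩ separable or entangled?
Entangled

Writing the state as a|00⟩ + b|01⟩ + c|10⟩ + d|11⟩, it is a product state iff ad − bc = 0.
Here (a, b, c, d) = (0, -0.8718, -0.3526i, 0.3402i): ad − bc = (0)(0.3402i) − (-0.8718)(-0.3526i) = -0.3074i ≠ 0, so the state is entangled.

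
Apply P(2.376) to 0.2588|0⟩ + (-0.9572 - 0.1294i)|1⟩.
0.2588|0⟩ + (0.7798 - 0.57i)|1⟩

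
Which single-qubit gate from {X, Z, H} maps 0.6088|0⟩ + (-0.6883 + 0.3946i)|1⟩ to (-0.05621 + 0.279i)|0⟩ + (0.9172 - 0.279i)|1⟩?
H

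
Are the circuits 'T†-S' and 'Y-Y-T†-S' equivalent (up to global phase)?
Yes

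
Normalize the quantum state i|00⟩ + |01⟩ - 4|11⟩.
0.2357i|00⟩ + 0.2357|01⟩ - 0.9428|11⟩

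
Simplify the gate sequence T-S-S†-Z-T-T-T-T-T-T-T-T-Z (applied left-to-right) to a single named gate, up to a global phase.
T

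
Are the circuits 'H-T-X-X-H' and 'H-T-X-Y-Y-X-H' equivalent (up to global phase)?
Yes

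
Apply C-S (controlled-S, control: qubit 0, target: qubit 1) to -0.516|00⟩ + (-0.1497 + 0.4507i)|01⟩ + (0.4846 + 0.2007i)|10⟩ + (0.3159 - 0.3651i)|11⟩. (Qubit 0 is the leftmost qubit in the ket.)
-0.516|00⟩ + (-0.1497 + 0.4507i)|01⟩ + (0.4846 + 0.2007i)|10⟩ + (0.3651 + 0.3159i)|11⟩

C-S leaves the control-|0⟩ kets |00⟩, |01⟩ unchanged and applies S to qubit 1 on the control-|1⟩ pair (|10⟩, |11⟩).
S = [[1, 0], [0, i]].
With a = amp(|10⟩) = (0.4846 + 0.2007i) and b = amp(|11⟩) = (0.3159 - 0.3651i):
new amp(|10⟩) = (1)·a = (0.4846 + 0.2007i)
new amp(|11⟩) = (i)·b = (0.3651 + 0.3159i)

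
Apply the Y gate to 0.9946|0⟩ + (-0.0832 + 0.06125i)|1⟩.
(0.06125 + 0.0832i)|0⟩ + 0.9946i|1⟩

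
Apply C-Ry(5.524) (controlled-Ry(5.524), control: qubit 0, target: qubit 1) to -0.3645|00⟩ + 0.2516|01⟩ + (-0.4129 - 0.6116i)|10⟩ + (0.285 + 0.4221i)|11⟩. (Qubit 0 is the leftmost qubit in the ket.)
-0.3645|00⟩ + 0.2516|01⟩ + (0.2779 + 0.4117i)|10⟩ + (-0.4177 - 0.6187i)|11⟩

C-Ry(5.524) leaves the control-|0⟩ kets |00⟩, |01⟩ unchanged and applies Ry(5.524) to qubit 1 on the control-|1⟩ pair (|10⟩, |11⟩).
Ry(5.524) = [[cos(θ/2), −sin(θ/2)], [sin(θ/2), cos(θ/2)]]; θ = 5.524, cos(θ/2) ≈ -0.928816, sin(θ/2) ≈ 0.370542.
With a = amp(|10⟩) = (-0.4129 - 0.6116i) and b = amp(|11⟩) = (0.285 + 0.4221i):
new amp(|10⟩) = (-0.928816)·a + (-0.370542)·b = (0.2779 + 0.4117i)
new amp(|11⟩) = (0.370542)·a + (-0.928816)·b = (-0.4177 - 0.6187i)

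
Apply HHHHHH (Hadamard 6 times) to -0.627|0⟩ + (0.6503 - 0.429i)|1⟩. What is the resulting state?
-0.627|0⟩ + (0.6503 - 0.429i)|1⟩

H² = I, so an even number of Hadamards cancels: H^6 = I and the state is unchanged.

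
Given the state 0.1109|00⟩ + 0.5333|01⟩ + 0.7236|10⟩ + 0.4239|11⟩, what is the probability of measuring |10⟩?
0.5236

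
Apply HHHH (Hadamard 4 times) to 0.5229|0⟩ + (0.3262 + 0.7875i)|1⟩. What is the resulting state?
0.5229|0⟩ + (0.3262 + 0.7875i)|1⟩

H² = I, so an even number of Hadamards cancels: H^4 = I and the state is unchanged.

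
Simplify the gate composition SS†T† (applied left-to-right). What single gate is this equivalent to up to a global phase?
T†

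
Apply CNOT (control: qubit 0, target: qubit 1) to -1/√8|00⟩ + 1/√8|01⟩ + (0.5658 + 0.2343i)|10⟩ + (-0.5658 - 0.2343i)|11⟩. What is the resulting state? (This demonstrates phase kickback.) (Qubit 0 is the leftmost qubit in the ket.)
-1/√8|00⟩ + 1/√8|01⟩ + (-0.5658 - 0.2343i)|10⟩ + (0.5658 + 0.2343i)|11⟩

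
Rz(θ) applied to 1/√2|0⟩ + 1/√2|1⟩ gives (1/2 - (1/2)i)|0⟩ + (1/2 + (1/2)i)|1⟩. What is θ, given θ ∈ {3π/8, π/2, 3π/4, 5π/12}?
π/2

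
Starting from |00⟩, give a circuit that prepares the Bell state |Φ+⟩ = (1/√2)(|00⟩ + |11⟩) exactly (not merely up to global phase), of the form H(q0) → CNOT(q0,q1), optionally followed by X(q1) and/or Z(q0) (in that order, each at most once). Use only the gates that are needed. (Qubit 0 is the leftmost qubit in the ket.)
H(q0) → CNOT(q0,q1)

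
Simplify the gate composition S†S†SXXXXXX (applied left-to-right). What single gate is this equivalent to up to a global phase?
S†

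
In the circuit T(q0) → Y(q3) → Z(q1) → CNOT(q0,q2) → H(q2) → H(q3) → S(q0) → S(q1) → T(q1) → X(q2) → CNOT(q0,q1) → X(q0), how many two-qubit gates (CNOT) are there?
2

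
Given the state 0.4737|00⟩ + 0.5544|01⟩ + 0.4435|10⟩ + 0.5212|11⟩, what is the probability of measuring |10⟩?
0.1967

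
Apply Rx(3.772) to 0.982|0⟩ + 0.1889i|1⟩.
-0.1248|0⟩ - 0.9922i|1⟩

Rx(3.772) = [[cos(θ/2), −i·sin(θ/2)], [−i·sin(θ/2), cos(θ/2)]]; θ = 3.772, cos(θ/2) ≈ -0.31001, sin(θ/2) ≈ 0.950733.
With a = amp(|0⟩) = 0.982 and b = amp(|1⟩) = 0.1889i:
new amp(|0⟩) = (-0.31001)·a + (-0.950733i)·b = -0.1248
new amp(|1⟩) = (-0.950733i)·a + (-0.31001)·b = -0.9922i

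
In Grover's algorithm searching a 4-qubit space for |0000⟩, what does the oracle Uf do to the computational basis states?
Uf|x⟩ = -|x⟩ if x = 0000, else |x⟩ (phase flip on target)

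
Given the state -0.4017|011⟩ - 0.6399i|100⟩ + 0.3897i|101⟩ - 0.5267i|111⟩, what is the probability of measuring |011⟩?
0.1614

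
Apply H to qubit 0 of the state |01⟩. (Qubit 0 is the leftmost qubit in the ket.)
1/√2|01⟩ + 1/√2|11⟩

H on qubit 0 mixes each pair of kets that differ only in qubit 0: amplitudes (a, b) of (|…0…⟩, |…1…⟩) become ((a + b)/√2, (a − b)/√2). Kets absent from the input have amplitude 0.
(|01⟩, |11⟩): (a, b) = (1, 0) → (1/√2, 1/√2)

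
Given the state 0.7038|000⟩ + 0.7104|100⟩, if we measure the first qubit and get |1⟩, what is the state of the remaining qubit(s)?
|00⟩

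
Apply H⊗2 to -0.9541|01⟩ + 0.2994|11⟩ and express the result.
-0.3274|00⟩ + 0.3274|01⟩ - 0.6268|10⟩ + 0.6268|11⟩

H⊗2 gives amp(|y⟩) = (1/2) Σ_x (−1)^(x·y) amp(|x⟩), where x·y is the number of positions in which both x and y have a 1.
|00⟩: (-0.9541 + 0.2994)/2 = -0.3274
|01⟩: (0.9541 - 0.2994)/2 = 0.3274
|10⟩: (-0.9541 - 0.2994)/2 = -0.6268
|11⟩: (0.9541 + 0.2994)/2 = 0.6268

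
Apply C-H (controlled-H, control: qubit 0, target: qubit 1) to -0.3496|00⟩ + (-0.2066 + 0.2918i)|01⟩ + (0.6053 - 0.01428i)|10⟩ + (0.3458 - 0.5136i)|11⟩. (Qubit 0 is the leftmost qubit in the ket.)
-0.3496|00⟩ + (-0.2066 + 0.2918i)|01⟩ + (0.6725 - 0.3733i)|10⟩ + (0.1835 + 0.3531i)|11⟩

C-H leaves the control-|0⟩ kets |00⟩, |01⟩ unchanged and applies H to qubit 1 on the control-|1⟩ pair (|10⟩, |11⟩).
H = [[1/√2, 1/√2], [1/√2, -1/√2]].
With a = amp(|10⟩) = (0.6053 - 0.01428i) and b = amp(|11⟩) = (0.3458 - 0.5136i):
new amp(|10⟩) = (1/√2)·a + (1/√2)·b = (0.6725 - 0.3733i)
new amp(|11⟩) = (1/√2)·a + (-1/√2)·b = (0.1835 + 0.3531i)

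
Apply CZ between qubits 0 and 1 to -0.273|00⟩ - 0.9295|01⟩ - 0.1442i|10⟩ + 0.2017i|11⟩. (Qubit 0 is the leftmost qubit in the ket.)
-0.273|00⟩ - 0.9295|01⟩ - 0.1442i|10⟩ - 0.2017i|11⟩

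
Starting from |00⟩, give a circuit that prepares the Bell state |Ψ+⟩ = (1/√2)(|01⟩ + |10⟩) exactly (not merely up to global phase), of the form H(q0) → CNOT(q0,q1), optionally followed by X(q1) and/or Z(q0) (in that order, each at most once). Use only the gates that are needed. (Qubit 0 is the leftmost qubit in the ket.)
H(q0) → CNOT(q0,q1) → X(q1)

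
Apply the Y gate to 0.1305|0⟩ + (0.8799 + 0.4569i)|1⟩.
(0.4569 - 0.8799i)|0⟩ + 0.1305i|1⟩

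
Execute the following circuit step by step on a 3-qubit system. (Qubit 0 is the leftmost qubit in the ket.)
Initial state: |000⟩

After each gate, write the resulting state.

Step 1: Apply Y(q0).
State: i|100⟩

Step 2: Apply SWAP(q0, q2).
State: i|001⟩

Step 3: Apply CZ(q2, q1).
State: i|001⟩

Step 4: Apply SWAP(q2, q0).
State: i|100⟩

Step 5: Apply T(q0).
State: (-1/√2 + (1/√2)i)|100⟩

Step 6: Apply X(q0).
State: (-1/√2 + (1/√2)i)|000⟩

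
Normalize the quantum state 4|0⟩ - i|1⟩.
0.9701|0⟩ - 0.2425i|1⟩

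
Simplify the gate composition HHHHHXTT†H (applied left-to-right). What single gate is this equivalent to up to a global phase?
Z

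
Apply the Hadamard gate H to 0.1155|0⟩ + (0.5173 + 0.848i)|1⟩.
(0.4475 + 0.5996i)|0⟩ + (-0.2841 - 0.5996i)|1⟩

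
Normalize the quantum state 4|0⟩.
|0⟩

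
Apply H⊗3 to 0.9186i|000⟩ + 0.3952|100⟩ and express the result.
(0.1397 + 0.3248i)|000⟩ + (0.1397 + 0.3248i)|001⟩ + (0.1397 + 0.3248i)|010⟩ + (0.1397 + 0.3248i)|011⟩ + (-0.1397 + 0.3248i)|100⟩ + (-0.1397 + 0.3248i)|101⟩ + (-0.1397 + 0.3248i)|110⟩ + (-0.1397 + 0.3248i)|111⟩

H⊗3 gives amp(|y⟩) = (1/2√2) Σ_x (−1)^(x·y) amp(|x⟩), where x·y is the number of positions in which both x and y have a 1.
|000⟩: (0.9186i + 0.3952)/(2√2) = (0.1397 + 0.3248i)
|001⟩: (0.9186i + 0.3952)/(2√2) = (0.1397 + 0.3248i)
|010⟩: (0.9186i + 0.3952)/(2√2) = (0.1397 + 0.3248i)
|011⟩: (0.9186i + 0.3952)/(2√2) = (0.1397 + 0.3248i)
|100⟩: (0.9186i - 0.3952)/(2√2) = (-0.1397 + 0.3248i)
|101⟩: (0.9186i - 0.3952)/(2√2) = (-0.1397 + 0.3248i)
|110⟩: (0.9186i - 0.3952)/(2√2) = (-0.1397 + 0.3248i)
|111⟩: (0.9186i - 0.3952)/(2√2) = (-0.1397 + 0.3248i)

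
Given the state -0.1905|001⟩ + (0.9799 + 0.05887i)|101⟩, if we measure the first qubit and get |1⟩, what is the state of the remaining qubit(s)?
(0.9982 + 0.05997i)|01⟩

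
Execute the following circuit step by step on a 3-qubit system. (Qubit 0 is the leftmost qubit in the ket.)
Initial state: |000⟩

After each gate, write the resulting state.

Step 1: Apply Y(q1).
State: i|010⟩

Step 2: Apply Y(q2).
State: -|011⟩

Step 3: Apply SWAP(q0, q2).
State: -|110⟩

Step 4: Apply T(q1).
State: (-1/√2 - (1/√2)i)|110⟩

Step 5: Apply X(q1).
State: (-1/√2 - (1/√2)i)|100⟩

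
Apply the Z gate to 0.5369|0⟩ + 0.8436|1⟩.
0.5369|0⟩ - 0.8436|1⟩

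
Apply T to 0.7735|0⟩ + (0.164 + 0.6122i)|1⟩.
0.7735|0⟩ + (-0.3169 + 0.5489i)|1⟩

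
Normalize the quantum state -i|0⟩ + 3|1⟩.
-0.3162i|0⟩ + 0.9487|1⟩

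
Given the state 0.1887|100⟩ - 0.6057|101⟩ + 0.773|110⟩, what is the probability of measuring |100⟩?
0.03561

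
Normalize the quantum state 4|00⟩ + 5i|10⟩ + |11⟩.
0.6172|00⟩ + 0.7715i|10⟩ + 0.1543|11⟩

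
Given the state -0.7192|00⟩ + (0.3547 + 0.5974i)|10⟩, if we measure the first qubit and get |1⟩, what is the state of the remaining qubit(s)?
(0.5105 + 0.8599i)|0⟩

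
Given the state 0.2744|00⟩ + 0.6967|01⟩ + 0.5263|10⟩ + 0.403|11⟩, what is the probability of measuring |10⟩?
0.277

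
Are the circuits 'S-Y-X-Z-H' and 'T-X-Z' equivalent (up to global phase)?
No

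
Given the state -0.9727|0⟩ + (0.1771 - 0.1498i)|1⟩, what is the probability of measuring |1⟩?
0.0538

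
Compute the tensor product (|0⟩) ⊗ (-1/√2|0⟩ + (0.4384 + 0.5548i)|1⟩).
-1/√2|00⟩ + (0.4384 + 0.5548i)|01⟩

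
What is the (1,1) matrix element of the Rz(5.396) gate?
(-0.9032 + 0.4292i)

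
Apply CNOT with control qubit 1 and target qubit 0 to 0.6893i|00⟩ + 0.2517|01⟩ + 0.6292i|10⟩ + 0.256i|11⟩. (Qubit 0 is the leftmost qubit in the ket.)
0.6893i|00⟩ + 0.256i|01⟩ + 0.6292i|10⟩ + 0.2517|11⟩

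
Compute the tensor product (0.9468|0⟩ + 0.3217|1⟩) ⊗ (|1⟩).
0.9468|01⟩ + 0.3217|11⟩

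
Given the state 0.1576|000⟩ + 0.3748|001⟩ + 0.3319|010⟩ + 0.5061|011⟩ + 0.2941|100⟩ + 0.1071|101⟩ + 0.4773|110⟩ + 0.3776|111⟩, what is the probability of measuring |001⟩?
0.1405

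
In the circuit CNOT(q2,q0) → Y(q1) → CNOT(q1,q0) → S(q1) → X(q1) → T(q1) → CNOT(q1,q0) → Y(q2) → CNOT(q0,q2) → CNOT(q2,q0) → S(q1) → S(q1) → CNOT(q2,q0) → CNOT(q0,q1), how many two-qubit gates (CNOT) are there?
7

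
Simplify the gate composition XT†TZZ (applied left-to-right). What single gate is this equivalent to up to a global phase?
X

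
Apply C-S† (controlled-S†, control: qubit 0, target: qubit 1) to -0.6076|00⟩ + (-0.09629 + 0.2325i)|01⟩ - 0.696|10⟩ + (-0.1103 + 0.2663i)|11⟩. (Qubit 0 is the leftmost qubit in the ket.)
-0.6076|00⟩ + (-0.09629 + 0.2325i)|01⟩ - 0.696|10⟩ + (0.2663 + 0.1103i)|11⟩

C-S† leaves the control-|0⟩ kets |00⟩, |01⟩ unchanged and applies S† to qubit 1 on the control-|1⟩ pair (|10⟩, |11⟩).
S† = [[1, 0], [0, -i]].
With a = amp(|10⟩) = -0.696 and b = amp(|11⟩) = (-0.1103 + 0.2663i):
new amp(|10⟩) = (1)·a = -0.696
new amp(|11⟩) = (-i)·b = (0.2663 + 0.1103i)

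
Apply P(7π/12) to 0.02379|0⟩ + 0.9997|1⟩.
0.02379|0⟩ + (-0.2587 + 0.9656i)|1⟩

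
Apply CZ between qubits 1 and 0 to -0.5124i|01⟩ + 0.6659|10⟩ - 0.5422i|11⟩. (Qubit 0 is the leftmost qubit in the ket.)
-0.5124i|01⟩ + 0.6659|10⟩ + 0.5422i|11⟩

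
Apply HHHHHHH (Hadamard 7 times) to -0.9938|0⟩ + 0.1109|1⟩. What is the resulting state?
-0.6243|0⟩ - 0.7811|1⟩

H² = I, so H^7 = H: a single Hadamard. With (a, b) = (-0.9938, 0.1109), H gives ((a + b)/√2, (a − b)/√2) = (-0.6243, -0.7811).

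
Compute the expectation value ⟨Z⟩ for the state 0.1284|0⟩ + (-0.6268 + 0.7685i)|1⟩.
-0.967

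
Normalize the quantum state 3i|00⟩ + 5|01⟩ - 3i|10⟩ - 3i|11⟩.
0.416i|00⟩ + 0.6934|01⟩ - 0.416i|10⟩ - 0.416i|11⟩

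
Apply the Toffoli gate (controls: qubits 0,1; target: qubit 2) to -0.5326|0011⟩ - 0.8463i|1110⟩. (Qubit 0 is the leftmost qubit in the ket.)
-0.5326|0011⟩ - 0.8463i|1100⟩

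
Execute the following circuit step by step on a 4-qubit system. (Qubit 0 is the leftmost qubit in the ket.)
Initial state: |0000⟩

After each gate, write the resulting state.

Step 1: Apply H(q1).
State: 1/√2|0000⟩ + 1/√2|0100⟩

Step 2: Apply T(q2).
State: 1/√2|0000⟩ + 1/√2|0100⟩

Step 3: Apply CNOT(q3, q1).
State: 1/√2|0000⟩ + 1/√2|0100⟩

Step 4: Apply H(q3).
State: 1/2|0000⟩ + 1/2|0001⟩ + 1/2|0100⟩ + 1/2|0101⟩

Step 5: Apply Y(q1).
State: -(1/2)i|0000⟩ - (1/2)i|0001⟩ + (1/2)i|0100⟩ + (1/2)i|0101⟩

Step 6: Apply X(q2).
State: -(1/2)i|0010⟩ - (1/2)i|0011⟩ + (1/2)i|0110⟩ + (1/2)i|0111⟩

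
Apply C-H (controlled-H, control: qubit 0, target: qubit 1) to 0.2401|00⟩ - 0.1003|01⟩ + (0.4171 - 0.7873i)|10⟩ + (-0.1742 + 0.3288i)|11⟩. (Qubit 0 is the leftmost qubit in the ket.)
0.2401|00⟩ - 0.1003|01⟩ + (0.1718 - 0.3242i)|10⟩ + (0.4181 - 0.7892i)|11⟩

C-H leaves the control-|0⟩ kets |00⟩, |01⟩ unchanged and applies H to qubit 1 on the control-|1⟩ pair (|10⟩, |11⟩).
H = [[1/√2, 1/√2], [1/√2, -1/√2]].
With a = amp(|10⟩) = (0.4171 - 0.7873i) and b = amp(|11⟩) = (-0.1742 + 0.3288i):
new amp(|10⟩) = (1/√2)·a + (1/√2)·b = (0.1718 - 0.3242i)
new amp(|11⟩) = (1/√2)·a + (-1/√2)·b = (0.4181 - 0.7892i)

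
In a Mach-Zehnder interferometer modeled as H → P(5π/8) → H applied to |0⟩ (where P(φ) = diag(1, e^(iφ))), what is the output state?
(0.3087 + 0.4619i)|0⟩ + (0.6913 - 0.4619i)|1⟩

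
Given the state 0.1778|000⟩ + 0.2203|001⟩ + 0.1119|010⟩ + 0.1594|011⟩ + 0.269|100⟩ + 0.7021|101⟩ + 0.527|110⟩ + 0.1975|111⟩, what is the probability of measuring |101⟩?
0.4929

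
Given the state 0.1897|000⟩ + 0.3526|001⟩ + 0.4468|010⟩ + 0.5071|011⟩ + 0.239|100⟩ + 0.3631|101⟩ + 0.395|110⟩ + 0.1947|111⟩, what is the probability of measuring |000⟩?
0.03599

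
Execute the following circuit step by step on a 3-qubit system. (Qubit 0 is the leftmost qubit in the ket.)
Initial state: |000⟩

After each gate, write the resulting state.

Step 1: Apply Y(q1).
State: i|010⟩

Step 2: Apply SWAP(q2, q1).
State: i|001⟩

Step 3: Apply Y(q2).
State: |000⟩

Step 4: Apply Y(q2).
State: i|001⟩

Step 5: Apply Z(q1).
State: i|001⟩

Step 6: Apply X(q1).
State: i|011⟩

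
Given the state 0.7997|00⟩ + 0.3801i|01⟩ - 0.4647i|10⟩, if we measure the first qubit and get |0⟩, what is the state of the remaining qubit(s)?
0.9032|0⟩ + 0.4293i|1⟩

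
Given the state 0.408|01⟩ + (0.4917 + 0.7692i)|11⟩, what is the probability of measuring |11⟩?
0.8334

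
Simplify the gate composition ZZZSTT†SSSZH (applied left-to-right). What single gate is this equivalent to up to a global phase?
H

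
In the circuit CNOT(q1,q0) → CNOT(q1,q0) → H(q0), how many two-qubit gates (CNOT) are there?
2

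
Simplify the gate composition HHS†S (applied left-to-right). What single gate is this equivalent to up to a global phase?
I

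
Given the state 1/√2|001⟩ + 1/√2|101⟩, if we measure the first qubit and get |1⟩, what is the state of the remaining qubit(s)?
|01⟩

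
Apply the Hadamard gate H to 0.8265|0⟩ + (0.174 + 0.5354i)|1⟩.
(0.7075 + 0.3786i)|0⟩ + (0.4614 - 0.3786i)|1⟩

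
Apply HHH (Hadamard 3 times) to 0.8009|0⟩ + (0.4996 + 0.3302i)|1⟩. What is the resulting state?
(0.9196 + 0.2335i)|0⟩ + (0.2131 - 0.2335i)|1⟩

H² = I, so H^3 = H: a single Hadamard. With (a, b) = (0.8009, (0.4996 + 0.3302i)), H gives ((a + b)/√2, (a − b)/√2) = ((0.9196 + 0.2335i), (0.2131 - 0.2335i)).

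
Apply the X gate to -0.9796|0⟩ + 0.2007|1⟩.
0.2007|0⟩ - 0.9796|1⟩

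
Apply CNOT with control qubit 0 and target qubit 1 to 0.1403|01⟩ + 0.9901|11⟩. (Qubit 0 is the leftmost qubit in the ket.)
0.1403|01⟩ + 0.9901|10⟩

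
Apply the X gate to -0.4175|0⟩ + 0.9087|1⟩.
0.9087|0⟩ - 0.4175|1⟩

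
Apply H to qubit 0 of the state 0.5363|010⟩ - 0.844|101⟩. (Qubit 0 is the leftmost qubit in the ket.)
-0.5968|001⟩ + 0.3792|010⟩ + 0.5968|101⟩ + 0.3792|110⟩

H on qubit 0 mixes each pair of kets that differ only in qubit 0: amplitudes (a, b) of (|…0…⟩, |…1…⟩) become ((a + b)/√2, (a − b)/√2). Kets absent from the input have amplitude 0.
(|001⟩, |101⟩): (a, b) = (0, -0.844) → (-0.5968, 0.5968)
(|010⟩, |110⟩): (a, b) = (0.5363, 0) → (0.3792, 0.3792)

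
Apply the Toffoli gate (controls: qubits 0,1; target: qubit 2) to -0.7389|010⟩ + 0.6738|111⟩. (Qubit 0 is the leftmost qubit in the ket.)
-0.7389|010⟩ + 0.6738|110⟩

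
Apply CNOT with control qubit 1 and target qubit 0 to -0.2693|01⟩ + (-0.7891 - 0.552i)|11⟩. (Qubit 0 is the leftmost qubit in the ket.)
(-0.7891 - 0.552i)|01⟩ - 0.2693|11⟩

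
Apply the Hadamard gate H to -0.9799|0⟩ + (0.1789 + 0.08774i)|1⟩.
(-0.5664 + 0.06204i)|0⟩ + (-0.8194 - 0.06204i)|1⟩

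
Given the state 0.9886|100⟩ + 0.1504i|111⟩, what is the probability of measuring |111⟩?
0.02262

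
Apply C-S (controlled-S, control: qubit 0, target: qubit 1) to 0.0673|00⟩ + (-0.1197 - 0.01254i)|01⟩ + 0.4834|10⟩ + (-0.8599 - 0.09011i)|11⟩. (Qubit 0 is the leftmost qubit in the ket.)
0.0673|00⟩ + (-0.1197 - 0.01254i)|01⟩ + 0.4834|10⟩ + (0.09011 - 0.8599i)|11⟩

C-S leaves the control-|0⟩ kets |00⟩, |01⟩ unchanged and applies S to qubit 1 on the control-|1⟩ pair (|10⟩, |11⟩).
S = [[1, 0], [0, i]].
With a = amp(|10⟩) = 0.4834 and b = amp(|11⟩) = (-0.8599 - 0.09011i):
new amp(|10⟩) = (1)·a = 0.4834
new amp(|11⟩) = (i)·b = (0.09011 - 0.8599i)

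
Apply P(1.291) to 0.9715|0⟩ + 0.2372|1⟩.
0.9715|0⟩ + (0.06551 + 0.228i)|1⟩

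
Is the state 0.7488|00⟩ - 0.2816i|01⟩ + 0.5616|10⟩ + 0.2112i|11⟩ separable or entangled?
Entangled

Writing the state as a|00⟩ + b|01⟩ + c|10⟩ + d|11⟩, it is a product state iff ad − bc = 0.
Here (a, b, c, d) = (0.7488, -0.2816i, 0.5616, 0.2112i): ad − bc = (0.7488)(0.2112i) − (-0.2816i)(0.5616) = 0.3163i ≠ 0, so the state is entangled.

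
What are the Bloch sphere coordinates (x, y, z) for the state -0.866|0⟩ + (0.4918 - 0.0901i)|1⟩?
(-0.8518, 0.1561, 0.5)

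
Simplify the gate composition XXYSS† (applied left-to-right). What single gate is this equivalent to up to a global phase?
Y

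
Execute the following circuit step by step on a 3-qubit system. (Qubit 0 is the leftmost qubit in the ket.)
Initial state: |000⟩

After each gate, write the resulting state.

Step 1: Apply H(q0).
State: 1/√2|000⟩ + 1/√2|100⟩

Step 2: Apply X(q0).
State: 1/√2|000⟩ + 1/√2|100⟩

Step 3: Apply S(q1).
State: 1/√2|000⟩ + 1/√2|100⟩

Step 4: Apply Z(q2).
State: 1/√2|000⟩ + 1/√2|100⟩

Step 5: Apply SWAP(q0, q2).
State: 1/√2|000⟩ + 1/√2|001⟩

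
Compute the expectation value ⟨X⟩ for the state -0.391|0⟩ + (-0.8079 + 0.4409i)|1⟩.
0.6318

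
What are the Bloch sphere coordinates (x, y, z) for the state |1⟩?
(0, 0, -1)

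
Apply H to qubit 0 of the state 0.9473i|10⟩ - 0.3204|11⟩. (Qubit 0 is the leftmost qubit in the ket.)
0.6698i|00⟩ - 0.2266|01⟩ - 0.6698i|10⟩ + 0.2266|11⟩

H on qubit 0 mixes each pair of kets that differ only in qubit 0: amplitudes (a, b) of (|…0…⟩, |…1…⟩) become ((a + b)/√2, (a − b)/√2). Kets absent from the input have amplitude 0.
(|00⟩, |10⟩): (a, b) = (0, 0.9473i) → (0.6698i, -0.6698i)
(|01⟩, |11⟩): (a, b) = (0, -0.3204) → (-0.2266, 0.2266)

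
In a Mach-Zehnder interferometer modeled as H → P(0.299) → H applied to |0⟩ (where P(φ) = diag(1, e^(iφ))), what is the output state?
(0.9778 + 0.1473i)|0⟩ + (0.02218 - 0.1473i)|1⟩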